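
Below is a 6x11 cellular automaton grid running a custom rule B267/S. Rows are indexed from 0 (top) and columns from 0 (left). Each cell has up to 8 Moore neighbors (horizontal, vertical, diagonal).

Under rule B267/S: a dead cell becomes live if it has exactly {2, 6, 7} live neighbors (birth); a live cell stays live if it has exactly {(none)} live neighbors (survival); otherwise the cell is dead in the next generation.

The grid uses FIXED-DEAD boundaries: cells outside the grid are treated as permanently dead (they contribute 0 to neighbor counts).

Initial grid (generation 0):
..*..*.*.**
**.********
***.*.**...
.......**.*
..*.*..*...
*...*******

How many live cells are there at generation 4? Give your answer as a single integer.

Simulating step by step:
Generation 0 (given above): 35 live cells
Generation 1: 8 live cells
*..........
...........
........*..
*...*....*.
.*......*..
.*.........
Generation 2: 7 live cells
...........
...........
.........*.
.*.....*...
..*......*.
*.*........
Generation 3: 8 live cells
...........
...........
........*..
..*......**
*..*....*..
...*.......
Generation 4: 9 live cells
...........
...........
..........*
.*.*...*...
.*..*.....*
..*.*......
Population at generation 4: 9

Answer: 9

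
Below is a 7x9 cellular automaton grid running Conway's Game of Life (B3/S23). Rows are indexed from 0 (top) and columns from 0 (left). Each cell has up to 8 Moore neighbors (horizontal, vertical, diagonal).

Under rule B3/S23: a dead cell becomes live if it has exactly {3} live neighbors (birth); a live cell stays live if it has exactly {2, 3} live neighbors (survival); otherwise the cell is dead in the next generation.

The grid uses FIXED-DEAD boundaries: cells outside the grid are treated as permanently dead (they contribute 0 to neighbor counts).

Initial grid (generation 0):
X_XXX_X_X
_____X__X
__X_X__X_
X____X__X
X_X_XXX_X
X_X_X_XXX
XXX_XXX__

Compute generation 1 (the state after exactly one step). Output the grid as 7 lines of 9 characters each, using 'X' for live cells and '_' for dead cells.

Simulating step by step:
Generation 0 (given above): 32 live cells
Generation 1: 25 live cells
(generation 1 grid is the final answer)

Answer: ___XXX_X_
_XX__XX_X
____XXXXX
________X
X___X___X
X_X_____X
X_X_X_X__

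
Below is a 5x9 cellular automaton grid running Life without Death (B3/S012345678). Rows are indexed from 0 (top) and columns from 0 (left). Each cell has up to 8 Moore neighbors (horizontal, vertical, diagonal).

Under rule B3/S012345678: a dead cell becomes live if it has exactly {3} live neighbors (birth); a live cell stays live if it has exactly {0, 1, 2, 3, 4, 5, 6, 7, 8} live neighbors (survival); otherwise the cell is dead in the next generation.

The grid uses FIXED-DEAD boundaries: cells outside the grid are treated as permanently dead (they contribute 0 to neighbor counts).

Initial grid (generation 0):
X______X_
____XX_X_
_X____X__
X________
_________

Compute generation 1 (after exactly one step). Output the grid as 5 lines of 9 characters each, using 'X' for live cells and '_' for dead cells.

Simulating step by step:
Generation 0 (given above): 8 live cells
Generation 1: 10 live cells
(generation 1 grid is the final answer)

Answer: X_____XX_
____XX_X_
_X___XX__
X________
_________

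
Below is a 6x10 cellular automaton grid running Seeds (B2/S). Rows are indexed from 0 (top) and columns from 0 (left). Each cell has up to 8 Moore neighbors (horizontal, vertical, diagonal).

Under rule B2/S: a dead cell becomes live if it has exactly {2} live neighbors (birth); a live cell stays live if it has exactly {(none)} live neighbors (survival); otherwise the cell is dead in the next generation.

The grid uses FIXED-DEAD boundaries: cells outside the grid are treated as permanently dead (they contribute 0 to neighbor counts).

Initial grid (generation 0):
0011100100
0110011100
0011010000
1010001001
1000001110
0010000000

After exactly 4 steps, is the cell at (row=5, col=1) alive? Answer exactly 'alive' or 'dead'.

Simulating step by step:
Generation 0 (given above): 21 live cells
Generation 1: 12 live cells
0000000010
0000000010
1000000010
0000100000
0011010001
0100001010
Generation 2: 18 live cells
0000000101
0000000000
0000000101
0110010011
0100001110
0001110101
Generation 3: 10 live cells
0000000010
0000001101
0110001000
1000000000
1000000000
0010000000
Generation 4: 10 live cells
0000001001
0110010000
1000010010
0010000000
0000000000
0100000000

Cell (5,1) at generation 4: 1 -> alive

Answer: alive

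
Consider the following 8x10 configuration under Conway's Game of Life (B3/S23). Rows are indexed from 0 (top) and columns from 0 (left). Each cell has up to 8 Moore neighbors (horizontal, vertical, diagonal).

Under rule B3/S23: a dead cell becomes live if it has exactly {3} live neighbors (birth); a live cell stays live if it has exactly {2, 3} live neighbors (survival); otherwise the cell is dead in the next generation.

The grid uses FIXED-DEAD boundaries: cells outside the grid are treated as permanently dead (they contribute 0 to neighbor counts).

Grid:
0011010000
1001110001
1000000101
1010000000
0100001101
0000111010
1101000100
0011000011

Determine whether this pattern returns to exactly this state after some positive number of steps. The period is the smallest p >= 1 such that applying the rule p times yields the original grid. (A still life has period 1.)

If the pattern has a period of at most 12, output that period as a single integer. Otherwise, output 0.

Simulating and comparing each generation to the original:
Gen 0 (original, given above): 29 live cells
Gen 1: 36 live cells, differs from original
Gen 2: 32 live cells, differs from original
Gen 3: 33 live cells, differs from original
Gen 4: 21 live cells, differs from original
Gen 5: 21 live cells, differs from original
Gen 6: 18 live cells, differs from original
Gen 7: 19 live cells, differs from original
Gen 8: 24 live cells, differs from original
Gen 9: 20 live cells, differs from original
Gen 10: 15 live cells, differs from original
Gen 11: 14 live cells, differs from original
Gen 12: 13 live cells, differs from original
No period found within 12 steps.

Answer: 0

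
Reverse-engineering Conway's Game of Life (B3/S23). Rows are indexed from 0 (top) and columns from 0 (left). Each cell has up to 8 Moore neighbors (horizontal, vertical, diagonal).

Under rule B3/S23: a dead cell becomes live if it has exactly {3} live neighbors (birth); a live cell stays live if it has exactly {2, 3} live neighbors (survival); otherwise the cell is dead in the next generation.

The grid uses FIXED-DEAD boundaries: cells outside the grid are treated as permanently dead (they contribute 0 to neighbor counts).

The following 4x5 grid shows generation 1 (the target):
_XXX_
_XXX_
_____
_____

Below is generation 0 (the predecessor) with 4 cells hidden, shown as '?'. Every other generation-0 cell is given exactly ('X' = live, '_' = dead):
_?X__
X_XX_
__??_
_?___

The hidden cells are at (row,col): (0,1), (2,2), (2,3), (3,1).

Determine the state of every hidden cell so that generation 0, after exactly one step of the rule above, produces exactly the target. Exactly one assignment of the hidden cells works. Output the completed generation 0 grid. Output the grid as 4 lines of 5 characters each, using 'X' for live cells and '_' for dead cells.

Answer: __X__
X_XX_
_____
_____

Derivation:
Hidden generation-0 cells (in order): (0,1), (2,2), (2,3), (3,1).
A hidden cell only influences target cells in its own 3x3 neighborhood. Try each of the 2^4 = 16 assignments, step the completed generation 0 forward once under B3/S23, and compare with the target:
  (0,1)=_ (2,2)=_ (2,3)=_ (3,1)=_ -> step reproduces the target at every cell -> ACCEPT
  (0,1)=_ (2,2)=_ (2,3)=_ (3,1)=X -> step gives (2,1)='X' but target has '_' -> reject
  (0,1)=_ (2,2)=_ (2,3)=X (3,1)=_ -> step gives (2,2)='X' but target has '_' -> reject
  (0,1)=_ (2,2)=_ (2,3)=X (3,1)=X -> step gives (2,1)='X' but target has '_' -> reject
  (0,1)=_ (2,2)=X (2,3)=_ (3,1)=_ -> step gives (1,1)='_' but target has 'X' -> reject
  (0,1)=_ (2,2)=X (2,3)=_ (3,1)=X -> step gives (1,1)='_' but target has 'X' -> reject
  (0,1)=_ (2,2)=X (2,3)=X (3,1)=_ -> step gives (1,1)='_' but target has 'X' -> reject
  (0,1)=_ (2,2)=X (2,3)=X (3,1)=X -> step gives (1,1)='_' but target has 'X' -> reject
  (0,1)=X (2,2)=_ (2,3)=_ (3,1)=_ -> step gives (1,1)='_' but target has 'X' -> reject
  (0,1)=X (2,2)=_ (2,3)=_ (3,1)=X -> step gives (1,1)='_' but target has 'X' -> reject
  (0,1)=X (2,2)=_ (2,3)=X (3,1)=_ -> step gives (1,1)='_' but target has 'X' -> reject
  (0,1)=X (2,2)=_ (2,3)=X (3,1)=X -> step gives (1,1)='_' but target has 'X' -> reject
  (0,1)=X (2,2)=X (2,3)=_ (3,1)=_ -> step gives (1,1)='_' but target has 'X' -> reject
  (0,1)=X (2,2)=X (2,3)=_ (3,1)=X -> step gives (1,1)='_' but target has 'X' -> reject
  (0,1)=X (2,2)=X (2,3)=X (3,1)=_ -> step gives (1,1)='_' but target has 'X' -> reject
  (0,1)=X (2,2)=X (2,3)=X (3,1)=X -> step gives (1,1)='_' but target has 'X' -> reject
Unique solution: (0,1)=dead, (2,2)=dead, (2,3)=dead, (3,1)=dead.
Check: live-neighbor counts of every cell in the completed generation 0:
13231
03221
12221
00000
Applying B3/S23 to generation 0 with these counts gives:
_XXX_
_XXX_
_____
_____
which matches the target exactly.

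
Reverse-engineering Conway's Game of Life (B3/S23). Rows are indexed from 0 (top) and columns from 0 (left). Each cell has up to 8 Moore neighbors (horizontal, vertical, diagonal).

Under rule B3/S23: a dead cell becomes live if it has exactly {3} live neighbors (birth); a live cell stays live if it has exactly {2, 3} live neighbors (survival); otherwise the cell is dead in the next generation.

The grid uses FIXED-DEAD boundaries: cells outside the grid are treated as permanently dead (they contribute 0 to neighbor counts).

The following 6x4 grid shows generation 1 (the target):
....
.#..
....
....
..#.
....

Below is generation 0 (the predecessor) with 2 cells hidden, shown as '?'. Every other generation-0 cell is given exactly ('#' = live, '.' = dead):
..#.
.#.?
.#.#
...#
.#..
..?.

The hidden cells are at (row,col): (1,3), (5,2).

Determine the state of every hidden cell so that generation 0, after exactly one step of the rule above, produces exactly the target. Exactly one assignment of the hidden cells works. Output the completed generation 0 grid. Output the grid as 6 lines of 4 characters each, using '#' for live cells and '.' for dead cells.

Hidden generation-0 cells (in order): (1,3), (5,2).
A hidden cell only influences target cells in its own 3x3 neighborhood. Try each of the 2^2 = 4 assignments, step the completed generation 0 forward once under B3/S23, and compare with the target:
  (1,3)=. (5,2)=. -> step gives (4,2)='.' but target has '#' -> reject
  (1,3)=. (5,2)=# -> step reproduces the target at every cell -> ACCEPT
  (1,3)=# (5,2)=. -> step gives (0,2)='#' but target has '.' -> reject
  (1,3)=# (5,2)=# -> step gives (0,2)='#' but target has '.' -> reject
Unique solution: (1,3)=dead, (5,2)=live.
Check: live-neighbor counts of every cell in the completed generation 0:
1211
2242
2141
2241
1132
1211
Applying B3/S23 to generation 0 with these counts gives:
....
.#..
....
....
..#.
....
which matches the target exactly.

Answer: ..#.
.#..
.#.#
...#
.#..
..#.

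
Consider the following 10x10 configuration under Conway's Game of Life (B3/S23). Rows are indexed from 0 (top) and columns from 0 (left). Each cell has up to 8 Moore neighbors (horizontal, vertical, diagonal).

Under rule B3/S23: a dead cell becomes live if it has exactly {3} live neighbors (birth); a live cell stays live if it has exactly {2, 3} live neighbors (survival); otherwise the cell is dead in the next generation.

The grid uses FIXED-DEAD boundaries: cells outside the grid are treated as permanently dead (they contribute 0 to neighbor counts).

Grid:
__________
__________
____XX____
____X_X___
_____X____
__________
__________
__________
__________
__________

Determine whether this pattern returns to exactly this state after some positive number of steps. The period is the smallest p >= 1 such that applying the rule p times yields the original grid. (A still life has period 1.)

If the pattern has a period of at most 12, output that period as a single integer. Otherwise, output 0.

Simulating and comparing each generation to the original:
Gen 0 (original, given above): 5 live cells
Gen 1: 5 live cells, MATCHES original -> period = 1

Answer: 1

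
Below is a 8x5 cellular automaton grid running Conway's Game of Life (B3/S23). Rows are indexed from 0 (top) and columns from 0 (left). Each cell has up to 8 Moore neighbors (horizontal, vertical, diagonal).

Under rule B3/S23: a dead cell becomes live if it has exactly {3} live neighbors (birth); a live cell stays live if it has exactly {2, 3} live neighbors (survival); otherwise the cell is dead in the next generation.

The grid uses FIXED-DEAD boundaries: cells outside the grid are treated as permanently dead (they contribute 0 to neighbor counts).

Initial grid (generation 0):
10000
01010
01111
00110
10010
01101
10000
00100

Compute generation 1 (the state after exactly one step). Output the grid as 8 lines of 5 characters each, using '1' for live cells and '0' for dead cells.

Answer: 00000
11011
01001
00000
00001
11110
00110
00000

Derivation:
Simulating step by step:
Generation 0 (given above): 16 live cells
Generation 1: 13 live cells
(generation 1 grid is the final answer)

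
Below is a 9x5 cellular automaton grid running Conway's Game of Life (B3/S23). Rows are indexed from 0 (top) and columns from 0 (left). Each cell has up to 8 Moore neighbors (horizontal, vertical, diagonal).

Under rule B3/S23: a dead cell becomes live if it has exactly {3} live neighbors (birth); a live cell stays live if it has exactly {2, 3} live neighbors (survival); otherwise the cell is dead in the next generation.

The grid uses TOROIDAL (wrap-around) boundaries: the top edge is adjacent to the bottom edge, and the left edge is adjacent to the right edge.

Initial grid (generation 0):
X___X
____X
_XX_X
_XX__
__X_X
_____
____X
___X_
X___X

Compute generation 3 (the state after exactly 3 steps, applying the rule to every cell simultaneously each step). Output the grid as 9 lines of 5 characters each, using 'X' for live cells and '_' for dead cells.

Answer: X____
___X_
X__X_
___XX
__XXX
__XXX
_____
___X_
_XXXX

Derivation:
Simulating step by step:
Generation 0 (given above): 14 live cells
Generation 1: 13 live cells
___X_
_X__X
_XX__
_____
_XXX_
___X_
_____
X__X_
X__X_
Generation 2: 16 live cells
X_XX_
XX_X_
XXX__
___X_
__XX_
___X_
____X
_____
__XX_
Generation 3: 17 live cells
(generation 3 grid is the final answer)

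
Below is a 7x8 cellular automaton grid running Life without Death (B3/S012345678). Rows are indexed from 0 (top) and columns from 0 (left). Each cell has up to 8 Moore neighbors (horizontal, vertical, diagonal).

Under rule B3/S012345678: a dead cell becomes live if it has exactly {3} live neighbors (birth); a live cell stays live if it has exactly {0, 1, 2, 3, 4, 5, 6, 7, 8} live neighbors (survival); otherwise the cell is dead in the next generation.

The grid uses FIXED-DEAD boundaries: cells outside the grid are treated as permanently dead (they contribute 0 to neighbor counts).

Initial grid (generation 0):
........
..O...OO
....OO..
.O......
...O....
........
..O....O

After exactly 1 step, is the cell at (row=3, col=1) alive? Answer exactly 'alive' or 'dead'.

Simulating step by step:
Generation 0 (given above): 9 live cells
Generation 1: 12 live cells
........
..O..OOO
....OOO.
.O..O...
...O....
........
..O....O

Cell (3,1) at generation 1: 1 -> alive

Answer: alive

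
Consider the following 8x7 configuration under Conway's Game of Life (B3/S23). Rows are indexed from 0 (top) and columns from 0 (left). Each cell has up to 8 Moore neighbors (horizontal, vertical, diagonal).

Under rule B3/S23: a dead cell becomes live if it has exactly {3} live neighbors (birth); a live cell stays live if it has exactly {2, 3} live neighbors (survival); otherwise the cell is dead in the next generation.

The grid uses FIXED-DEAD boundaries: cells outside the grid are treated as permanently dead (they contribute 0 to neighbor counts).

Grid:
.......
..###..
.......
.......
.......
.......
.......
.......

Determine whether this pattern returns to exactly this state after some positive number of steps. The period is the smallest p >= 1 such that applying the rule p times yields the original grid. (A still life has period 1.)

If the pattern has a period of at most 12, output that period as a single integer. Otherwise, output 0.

Simulating and comparing each generation to the original:
Gen 0 (original, given above): 3 live cells
Gen 1: 3 live cells, differs from original
Gen 2: 3 live cells, MATCHES original -> period = 2

Answer: 2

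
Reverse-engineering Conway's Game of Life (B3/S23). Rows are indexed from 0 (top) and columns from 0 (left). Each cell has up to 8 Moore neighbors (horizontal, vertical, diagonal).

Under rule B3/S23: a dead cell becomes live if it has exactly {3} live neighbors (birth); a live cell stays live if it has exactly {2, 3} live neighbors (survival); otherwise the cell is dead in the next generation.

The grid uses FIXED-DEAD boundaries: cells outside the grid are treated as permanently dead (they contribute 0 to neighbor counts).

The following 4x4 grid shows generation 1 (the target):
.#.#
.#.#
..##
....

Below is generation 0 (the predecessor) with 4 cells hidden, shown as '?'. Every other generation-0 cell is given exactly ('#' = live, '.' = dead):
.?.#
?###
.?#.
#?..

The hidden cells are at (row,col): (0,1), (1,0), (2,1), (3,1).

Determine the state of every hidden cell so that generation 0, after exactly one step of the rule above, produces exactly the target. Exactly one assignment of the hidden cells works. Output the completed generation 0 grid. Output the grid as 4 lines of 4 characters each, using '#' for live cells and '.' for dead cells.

Hidden generation-0 cells (in order): (0,1), (1,0), (2,1), (3,1).
A hidden cell only influences target cells in its own 3x3 neighborhood. Try each of the 2^4 = 16 assignments, step the completed generation 0 forward once under B3/S23, and compare with the target:
  (0,1)=. (1,0)=. (2,1)=. (3,1)=. -> step gives (0,1)='.' but target has '#' -> reject
  (0,1)=. (1,0)=. (2,1)=. (3,1)=# -> step gives (0,1)='.' but target has '#' -> reject
  (0,1)=. (1,0)=. (2,1)=# (3,1)=. -> step gives (0,1)='.' but target has '#' -> reject
  (0,1)=. (1,0)=. (2,1)=# (3,1)=# -> step gives (0,1)='.' but target has '#' -> reject
  (0,1)=. (1,0)=# (2,1)=. (3,1)=. -> step gives (2,0)='#' but target has '.' -> reject
  (0,1)=. (1,0)=# (2,1)=. (3,1)=# -> step gives (2,2)='.' but target has '#' -> reject
  (0,1)=. (1,0)=# (2,1)=# (3,1)=. -> step gives (1,0)='#' but target has '.' -> reject
  (0,1)=. (1,0)=# (2,1)=# (3,1)=# -> step gives (1,0)='#' but target has '.' -> reject
  (0,1)=# (1,0)=. (2,1)=. (3,1)=. -> step reproduces the target at every cell -> ACCEPT
  (0,1)=# (1,0)=. (2,1)=. (3,1)=# -> step gives (2,0)='#' but target has '.' -> reject
  (0,1)=# (1,0)=. (2,1)=# (3,1)=. -> step gives (1,0)='#' but target has '.' -> reject
  (0,1)=# (1,0)=. (2,1)=# (3,1)=# -> step gives (1,0)='#' but target has '.' -> reject
  (0,1)=# (1,0)=# (2,1)=. (3,1)=. -> step gives (0,0)='#' but target has '.' -> reject
  (0,1)=# (1,0)=# (2,1)=. (3,1)=# -> step gives (0,0)='#' but target has '.' -> reject
  (0,1)=# (1,0)=# (2,1)=# (3,1)=. -> step gives (0,0)='#' but target has '.' -> reject
  (0,1)=# (1,0)=# (2,1)=# (3,1)=# -> step gives (0,0)='#' but target has '.' -> reject
Unique solution: (0,1)=live, (1,0)=dead, (2,1)=dead, (3,1)=dead.
Check: live-neighbor counts of every cell in the completed generation 0:
2252
2353
2433
0211
Applying B3/S23 to generation 0 with these counts gives:
.#.#
.#.#
..##
....
which matches the target exactly.

Answer: .#.#
.###
..#.
#...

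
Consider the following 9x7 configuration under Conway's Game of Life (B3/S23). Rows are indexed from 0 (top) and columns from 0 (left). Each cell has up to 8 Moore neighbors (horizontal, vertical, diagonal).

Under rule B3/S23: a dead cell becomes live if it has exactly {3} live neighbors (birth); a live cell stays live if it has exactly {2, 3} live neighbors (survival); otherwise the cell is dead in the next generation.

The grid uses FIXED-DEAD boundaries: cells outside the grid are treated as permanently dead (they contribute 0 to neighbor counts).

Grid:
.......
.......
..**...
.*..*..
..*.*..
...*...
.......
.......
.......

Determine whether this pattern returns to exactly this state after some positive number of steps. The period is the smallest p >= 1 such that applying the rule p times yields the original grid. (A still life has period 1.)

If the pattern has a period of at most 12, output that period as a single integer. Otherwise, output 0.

Simulating and comparing each generation to the original:
Gen 0 (original, given above): 7 live cells
Gen 1: 7 live cells, MATCHES original -> period = 1

Answer: 1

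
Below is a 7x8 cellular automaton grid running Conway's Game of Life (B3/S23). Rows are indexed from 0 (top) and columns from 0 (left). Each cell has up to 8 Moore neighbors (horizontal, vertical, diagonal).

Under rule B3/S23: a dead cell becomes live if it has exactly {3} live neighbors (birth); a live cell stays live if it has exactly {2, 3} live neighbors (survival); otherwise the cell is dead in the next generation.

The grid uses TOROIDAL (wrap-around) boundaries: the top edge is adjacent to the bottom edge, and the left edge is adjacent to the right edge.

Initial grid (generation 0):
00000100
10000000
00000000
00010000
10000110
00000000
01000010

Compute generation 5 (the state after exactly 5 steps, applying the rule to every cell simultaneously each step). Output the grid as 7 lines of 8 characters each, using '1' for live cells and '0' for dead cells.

Answer: 00000000
00000000
00000000
00000000
00000000
00000111
00000000

Derivation:
Simulating step by step:
Generation 0 (given above): 8 live cells
Generation 1: 3 live cells
00000000
00000000
00000000
00000000
00000000
00000111
00000000
Generation 2: 3 live cells
00000000
00000000
00000000
00000000
00000010
00000010
00000010
Generation 3: 3 live cells
00000000
00000000
00000000
00000000
00000000
00000111
00000000
Generation 4: 3 live cells
00000000
00000000
00000000
00000000
00000010
00000010
00000010
Generation 5: 3 live cells
(generation 5 grid is the final answer)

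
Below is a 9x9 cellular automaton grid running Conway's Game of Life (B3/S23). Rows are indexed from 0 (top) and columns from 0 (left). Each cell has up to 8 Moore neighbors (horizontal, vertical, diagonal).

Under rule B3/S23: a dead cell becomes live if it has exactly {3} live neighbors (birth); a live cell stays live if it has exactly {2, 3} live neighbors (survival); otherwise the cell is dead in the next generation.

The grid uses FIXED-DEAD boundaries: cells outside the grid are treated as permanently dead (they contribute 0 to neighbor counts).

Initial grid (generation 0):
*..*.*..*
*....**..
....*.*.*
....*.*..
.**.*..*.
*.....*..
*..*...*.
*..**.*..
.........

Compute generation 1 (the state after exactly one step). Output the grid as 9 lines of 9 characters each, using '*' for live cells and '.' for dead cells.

Simulating step by step:
Generation 0 (given above): 25 live cells
Generation 1: 26 live cells
(generation 1 grid is the final answer)

Answer: ....***..
......*..
....*.*..
....*.*..
.*.*..**.
*.**..**.
**.*****.
...**....
.........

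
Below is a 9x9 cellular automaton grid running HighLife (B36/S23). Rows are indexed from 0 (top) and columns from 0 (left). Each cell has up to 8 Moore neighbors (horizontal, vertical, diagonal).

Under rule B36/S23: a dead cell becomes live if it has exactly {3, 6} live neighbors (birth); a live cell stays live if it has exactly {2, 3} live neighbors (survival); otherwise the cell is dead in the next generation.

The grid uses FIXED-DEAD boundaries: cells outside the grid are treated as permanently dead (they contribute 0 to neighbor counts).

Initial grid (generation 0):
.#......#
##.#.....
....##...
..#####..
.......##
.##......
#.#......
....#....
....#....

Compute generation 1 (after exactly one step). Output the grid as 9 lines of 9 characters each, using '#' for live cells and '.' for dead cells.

Simulating step by step:
Generation 0 (given above): 20 live cells
Generation 1: 22 live cells
(generation 1 grid is the final answer)

Answer: ###......
###.#....
.#....#..
...#..##.
.#..####.
.##......
..##.....
...#.....
.........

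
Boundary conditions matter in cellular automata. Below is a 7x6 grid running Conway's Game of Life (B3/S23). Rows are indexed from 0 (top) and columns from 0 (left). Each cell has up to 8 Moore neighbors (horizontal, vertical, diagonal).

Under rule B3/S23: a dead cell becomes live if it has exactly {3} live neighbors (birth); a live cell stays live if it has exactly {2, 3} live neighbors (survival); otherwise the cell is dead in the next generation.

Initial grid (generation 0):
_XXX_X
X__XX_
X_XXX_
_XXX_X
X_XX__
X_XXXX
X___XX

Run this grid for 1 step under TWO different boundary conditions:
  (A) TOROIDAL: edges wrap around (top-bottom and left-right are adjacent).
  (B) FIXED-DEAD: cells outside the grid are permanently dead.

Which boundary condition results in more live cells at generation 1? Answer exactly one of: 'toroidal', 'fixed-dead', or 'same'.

Under TOROIDAL boundary, generation 1:
_XX___
X_____
X_____
_____X
______
__X___
______
Population = 6

Under FIXED-DEAD boundary, generation 1:
_XXX__
X____X
X____X
X_____
X____X
X_X__X
_X___X
Population = 15

Comparison: toroidal=6, fixed-dead=15 -> fixed-dead

Answer: fixed-dead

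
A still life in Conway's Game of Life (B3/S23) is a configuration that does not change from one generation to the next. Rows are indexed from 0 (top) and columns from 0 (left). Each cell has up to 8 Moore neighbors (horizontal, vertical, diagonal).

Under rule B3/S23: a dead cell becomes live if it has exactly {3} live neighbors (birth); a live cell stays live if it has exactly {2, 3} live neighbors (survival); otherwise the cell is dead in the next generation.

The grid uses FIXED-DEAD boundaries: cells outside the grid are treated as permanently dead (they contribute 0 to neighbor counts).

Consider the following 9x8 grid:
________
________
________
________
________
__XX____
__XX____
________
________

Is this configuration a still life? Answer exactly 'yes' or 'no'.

Answer: yes

Derivation:
Compute generation 1 and compare to generation 0 (given above):
Generation 1:
________
________
________
________
________
__XX____
__XX____
________
________
The grids are IDENTICAL -> still life.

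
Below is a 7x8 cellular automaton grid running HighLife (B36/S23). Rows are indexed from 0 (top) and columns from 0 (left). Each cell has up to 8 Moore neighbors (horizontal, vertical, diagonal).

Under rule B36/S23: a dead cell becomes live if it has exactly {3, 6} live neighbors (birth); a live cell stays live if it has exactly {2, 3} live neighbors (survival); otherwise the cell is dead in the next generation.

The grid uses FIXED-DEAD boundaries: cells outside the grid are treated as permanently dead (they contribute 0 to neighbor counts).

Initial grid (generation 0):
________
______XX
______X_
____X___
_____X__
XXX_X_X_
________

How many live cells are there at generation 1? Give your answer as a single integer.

Answer: 13

Derivation:
Simulating step by step:
Generation 0 (given above): 10 live cells
Generation 1: 13 live cells
________
______XX
_____XXX
_____X__
_X_XXX__
_X___X__
_X______
Population at generation 1: 13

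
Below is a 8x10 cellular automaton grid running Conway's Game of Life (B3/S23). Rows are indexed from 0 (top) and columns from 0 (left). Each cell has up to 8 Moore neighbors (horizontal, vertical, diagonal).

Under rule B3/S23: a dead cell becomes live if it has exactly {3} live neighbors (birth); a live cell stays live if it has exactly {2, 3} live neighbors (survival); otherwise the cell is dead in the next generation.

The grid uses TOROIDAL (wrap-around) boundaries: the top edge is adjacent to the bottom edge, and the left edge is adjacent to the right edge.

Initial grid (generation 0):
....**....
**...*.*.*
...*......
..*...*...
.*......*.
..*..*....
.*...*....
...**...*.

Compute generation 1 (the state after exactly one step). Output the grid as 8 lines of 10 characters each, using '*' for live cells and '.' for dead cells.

Simulating step by step:
Generation 0 (given above): 19 live cells
Generation 1: 22 live cells
(generation 1 grid is the final answer)

Answer: *..*.**.**
*....**...
***...*...
..*.......
.**.......
.**.......
..**.*....
...*......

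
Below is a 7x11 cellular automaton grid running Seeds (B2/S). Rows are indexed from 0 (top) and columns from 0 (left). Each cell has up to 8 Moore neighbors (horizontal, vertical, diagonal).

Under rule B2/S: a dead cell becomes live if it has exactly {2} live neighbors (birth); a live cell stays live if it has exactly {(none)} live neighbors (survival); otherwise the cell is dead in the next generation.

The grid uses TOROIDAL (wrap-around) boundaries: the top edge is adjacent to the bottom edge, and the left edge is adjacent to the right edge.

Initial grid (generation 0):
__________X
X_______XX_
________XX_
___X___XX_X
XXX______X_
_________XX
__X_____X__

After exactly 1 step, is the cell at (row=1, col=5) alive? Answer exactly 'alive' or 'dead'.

Answer: dead

Derivation:
Simulating step by step:
Generation 0 (given above): 18 live cells
Generation 1: 9 live cells
XX_____X___
_______X___
X__________
___________
___X___X___
___X_______
X__________

Cell (1,5) at generation 1: 0 -> dead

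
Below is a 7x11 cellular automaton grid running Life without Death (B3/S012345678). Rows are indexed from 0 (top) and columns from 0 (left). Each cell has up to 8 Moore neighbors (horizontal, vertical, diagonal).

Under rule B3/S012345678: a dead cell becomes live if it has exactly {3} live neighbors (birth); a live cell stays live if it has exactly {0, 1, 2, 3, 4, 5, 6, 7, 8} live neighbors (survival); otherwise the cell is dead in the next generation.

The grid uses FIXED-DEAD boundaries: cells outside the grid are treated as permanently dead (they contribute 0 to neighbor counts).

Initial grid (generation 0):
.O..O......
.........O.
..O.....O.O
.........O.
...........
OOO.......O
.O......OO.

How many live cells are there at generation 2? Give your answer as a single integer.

Simulating step by step:
Generation 0 (given above): 14 live cells
Generation 1: 18 live cells
.O..O......
.........O.
..O.....O.O
.........O.
.O.........
OOO......OO
OOO.....OO.
Generation 2: 24 live cells
.O..O......
.........O.
..O.....O.O
.........O.
OOO......OO
OOO.....OOO
OOO.....OOO
Population at generation 2: 24

Answer: 24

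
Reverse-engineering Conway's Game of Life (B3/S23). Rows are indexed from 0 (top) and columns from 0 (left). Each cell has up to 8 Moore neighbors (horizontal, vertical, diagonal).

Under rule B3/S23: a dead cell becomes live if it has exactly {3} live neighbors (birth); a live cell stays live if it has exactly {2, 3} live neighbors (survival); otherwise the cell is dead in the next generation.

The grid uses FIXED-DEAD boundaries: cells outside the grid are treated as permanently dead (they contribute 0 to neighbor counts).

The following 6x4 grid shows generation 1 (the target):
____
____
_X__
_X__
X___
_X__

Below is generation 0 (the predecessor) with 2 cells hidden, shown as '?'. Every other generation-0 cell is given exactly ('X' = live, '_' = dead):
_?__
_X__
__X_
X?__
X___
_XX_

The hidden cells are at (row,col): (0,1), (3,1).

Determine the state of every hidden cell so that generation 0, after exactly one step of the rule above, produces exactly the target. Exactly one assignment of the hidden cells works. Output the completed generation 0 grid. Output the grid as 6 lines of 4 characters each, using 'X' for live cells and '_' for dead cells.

Answer: ____
_X__
__X_
X___
X___
_XX_

Derivation:
Hidden generation-0 cells (in order): (0,1), (3,1).
A hidden cell only influences target cells in its own 3x3 neighborhood. Try each of the 2^2 = 4 assignments, step the completed generation 0 forward once under B3/S23, and compare with the target:
  (0,1)=_ (3,1)=_ -> step reproduces the target at every cell -> ACCEPT
  (0,1)=_ (3,1)=X -> step gives (2,0)='X' but target has '_' -> reject
  (0,1)=X (3,1)=_ -> step gives (1,1)='X' but target has '_' -> reject
  (0,1)=X (3,1)=X -> step gives (1,1)='X' but target has '_' -> reject
Unique solution: (0,1)=dead, (3,1)=dead.
Check: live-neighbor counts of every cell in the completed generation 0:
1110
1121
2311
1311
2421
2211
Applying B3/S23 to generation 0 with these counts gives:
____
____
_X__
_X__
X___
_X__
which matches the target exactly.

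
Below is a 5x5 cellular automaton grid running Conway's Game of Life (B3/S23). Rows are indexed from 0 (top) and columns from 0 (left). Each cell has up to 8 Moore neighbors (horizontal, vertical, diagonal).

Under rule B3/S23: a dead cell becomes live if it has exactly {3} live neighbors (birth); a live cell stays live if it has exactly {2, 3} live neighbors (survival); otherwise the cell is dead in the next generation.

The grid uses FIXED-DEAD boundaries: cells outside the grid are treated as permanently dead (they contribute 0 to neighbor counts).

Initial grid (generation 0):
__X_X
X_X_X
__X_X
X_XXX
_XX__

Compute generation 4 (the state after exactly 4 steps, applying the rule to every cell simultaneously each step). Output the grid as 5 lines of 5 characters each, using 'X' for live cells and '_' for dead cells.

Simulating step by step:
Generation 0 (given above): 13 live cells
Generation 1: 8 live cells
_X___
__X_X
__X_X
____X
_XX__
Generation 2: 5 live cells
_____
_XX__
____X
_XX__
_____
Generation 3: 1 live cells
_____
_____
___X_
_____
_____
Generation 4: 0 live cells
(generation 4 grid is the final answer)

Answer: _____
_____
_____
_____
_____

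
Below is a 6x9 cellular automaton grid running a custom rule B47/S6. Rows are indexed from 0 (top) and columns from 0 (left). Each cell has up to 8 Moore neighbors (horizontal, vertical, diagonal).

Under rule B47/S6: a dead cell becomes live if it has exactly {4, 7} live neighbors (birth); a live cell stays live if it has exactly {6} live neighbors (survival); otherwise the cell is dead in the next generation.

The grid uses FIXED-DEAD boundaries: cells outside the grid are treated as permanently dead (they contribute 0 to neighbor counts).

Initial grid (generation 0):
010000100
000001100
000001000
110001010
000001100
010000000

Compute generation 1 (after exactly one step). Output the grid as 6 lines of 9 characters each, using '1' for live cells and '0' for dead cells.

Answer: 000000000
000000000
000000000
000000000
000000000
000000000

Derivation:
Simulating step by step:
Generation 0 (given above): 12 live cells
Generation 1: 0 live cells
(generation 1 grid is the final answer)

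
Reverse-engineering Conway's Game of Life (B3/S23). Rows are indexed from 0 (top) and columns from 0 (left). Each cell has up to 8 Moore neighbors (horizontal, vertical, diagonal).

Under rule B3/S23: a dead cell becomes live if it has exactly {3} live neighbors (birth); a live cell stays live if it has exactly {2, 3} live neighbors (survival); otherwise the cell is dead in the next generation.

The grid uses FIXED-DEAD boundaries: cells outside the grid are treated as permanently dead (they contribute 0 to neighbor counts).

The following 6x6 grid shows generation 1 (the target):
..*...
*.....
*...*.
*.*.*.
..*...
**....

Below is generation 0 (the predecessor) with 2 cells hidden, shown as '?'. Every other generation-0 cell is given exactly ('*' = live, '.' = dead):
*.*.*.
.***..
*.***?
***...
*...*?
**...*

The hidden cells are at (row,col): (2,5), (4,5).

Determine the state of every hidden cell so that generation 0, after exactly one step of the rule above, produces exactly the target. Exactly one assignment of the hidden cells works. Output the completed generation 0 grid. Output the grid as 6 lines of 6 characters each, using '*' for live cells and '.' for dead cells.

Hidden generation-0 cells (in order): (2,5), (4,5).
A hidden cell only influences target cells in its own 3x3 neighborhood. Try each of the 2^2 = 4 assignments, step the completed generation 0 forward once under B3/S23, and compare with the target:
  (2,5)=. (4,5)=. -> step reproduces the target at every cell -> ACCEPT
  (2,5)=. (4,5)=* -> step gives (3,4)='.' but target has '*' -> reject
  (2,5)=* (4,5)=. -> step gives (1,5)='*' but target has '.' -> reject
  (2,5)=* (4,5)=* -> step gives (1,5)='*' but target has '.' -> reject
Unique solution: (2,5)=dead, (4,5)=dead.
Check: live-neighbor counts of every cell in the completed generation 0:
143411
355642
376521
353532
463212
221121
Applying B3/S23 to generation 0 with these counts gives:
..*...
*.....
*...*.
*.*.*.
..*...
**....
which matches the target exactly.

Answer: *.*.*.
.***..
*.***.
***...
*...*.
**...*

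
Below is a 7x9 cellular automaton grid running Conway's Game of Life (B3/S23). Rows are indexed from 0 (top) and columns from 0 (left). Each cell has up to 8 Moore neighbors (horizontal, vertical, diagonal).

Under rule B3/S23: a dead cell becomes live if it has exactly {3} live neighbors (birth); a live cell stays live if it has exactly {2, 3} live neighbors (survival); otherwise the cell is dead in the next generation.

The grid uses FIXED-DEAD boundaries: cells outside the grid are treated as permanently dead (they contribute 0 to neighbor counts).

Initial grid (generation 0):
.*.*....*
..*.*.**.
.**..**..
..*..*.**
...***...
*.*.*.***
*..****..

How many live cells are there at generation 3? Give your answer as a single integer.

Answer: 18

Derivation:
Simulating step by step:
Generation 0 (given above): 29 live cells
Generation 1: 22 live cells
..**...*.
....*.**.
.**.*...*
.**....*.
.**......
.**....*.
.*.**.*..
Generation 2: 20 live cells
...*..**.
.*..*****
.**..**.*
*........
*..*.....
*........
.*.*.....
Generation 3: 18 live cells
....*...*
.*.**...*
***.*...*
*.*......
**.......
***......
.........
Population at generation 3: 18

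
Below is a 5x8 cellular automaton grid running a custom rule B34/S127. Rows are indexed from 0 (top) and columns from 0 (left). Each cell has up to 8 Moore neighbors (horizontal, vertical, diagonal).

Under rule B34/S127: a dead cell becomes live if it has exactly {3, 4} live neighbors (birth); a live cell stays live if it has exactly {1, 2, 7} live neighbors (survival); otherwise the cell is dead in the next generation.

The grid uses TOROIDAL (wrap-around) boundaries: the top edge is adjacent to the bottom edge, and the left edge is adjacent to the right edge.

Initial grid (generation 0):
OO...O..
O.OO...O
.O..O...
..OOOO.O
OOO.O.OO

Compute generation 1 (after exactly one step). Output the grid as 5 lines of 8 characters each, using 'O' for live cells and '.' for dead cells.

Simulating step by step:
Generation 0 (given above): 20 live cells
Generation 1: 12 live cells
(generation 1 grid is the final answer)

Answer: ...OOOO.
...OO..O
O....OOO
......O.
........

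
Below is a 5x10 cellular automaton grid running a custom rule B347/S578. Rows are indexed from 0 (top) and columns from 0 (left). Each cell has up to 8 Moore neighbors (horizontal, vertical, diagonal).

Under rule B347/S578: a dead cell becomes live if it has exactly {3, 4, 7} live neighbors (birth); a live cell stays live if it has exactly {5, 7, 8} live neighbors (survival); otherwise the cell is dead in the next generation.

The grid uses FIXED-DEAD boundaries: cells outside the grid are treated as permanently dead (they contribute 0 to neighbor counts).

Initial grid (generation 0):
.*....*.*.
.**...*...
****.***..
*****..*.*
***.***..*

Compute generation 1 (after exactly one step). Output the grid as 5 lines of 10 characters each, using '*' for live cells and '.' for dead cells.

Simulating step by step:
Generation 0 (given above): 27 live cells
Generation 1: 19 live cells
(generation 1 grid is the final answer)

Answer: ..*....*..
****.*....
.****...*.
***.*...*.
.*......*.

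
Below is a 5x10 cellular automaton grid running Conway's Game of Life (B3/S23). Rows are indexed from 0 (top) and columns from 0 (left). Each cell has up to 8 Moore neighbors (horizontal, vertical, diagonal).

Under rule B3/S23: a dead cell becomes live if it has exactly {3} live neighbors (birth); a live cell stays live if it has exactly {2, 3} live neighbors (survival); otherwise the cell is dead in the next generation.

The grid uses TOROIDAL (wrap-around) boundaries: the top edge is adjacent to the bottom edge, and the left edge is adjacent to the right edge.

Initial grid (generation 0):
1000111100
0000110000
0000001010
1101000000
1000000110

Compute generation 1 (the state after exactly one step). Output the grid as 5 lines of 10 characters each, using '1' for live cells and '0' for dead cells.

Answer: 0000100111
0000100000
0000110000
1100000010
1000110110

Derivation:
Simulating step by step:
Generation 0 (given above): 15 live cells
Generation 1: 15 live cells
(generation 1 grid is the final answer)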